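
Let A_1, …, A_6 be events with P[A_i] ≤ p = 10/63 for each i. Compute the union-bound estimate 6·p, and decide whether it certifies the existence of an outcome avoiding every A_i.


Union bound: P[∪_{i=1}^{6} A_i] ≤ Σ_i P[A_i] ≤ 6·p = 6·(10/63) = 20/21.
Numerically: 20/21 ≈ 0.9523810.
Is 20/21 < 1? YES.
Since P[∪ A_i] ≤ 20/21 < 1, the complement has P[∩ A_i^c] ≥ 1 − 20/21 = 1/21 > 0, so some outcome avoids every A_i.

6·p = 20/21 ≈ 0.9523810; existence CERTIFIED by the union bound.


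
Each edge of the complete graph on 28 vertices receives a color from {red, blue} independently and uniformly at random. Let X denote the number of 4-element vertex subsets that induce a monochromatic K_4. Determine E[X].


Let X = Σ_S X_S over the C(28, 4) = 20475 subsets S of size 4, where X_S = 1 if the K_4 on S is monochromatic.
For a fixed S, the K_4 on S has C(4, 2) = 6 edges. P[all 6 edges red] = (1/2)^6, and likewise for blue, so P[monochromatic] = 2·(1/2)^6 = 2^{1 − 6} = 1/32.
Summing: E[X] = C(28, 4) · 2^{1 − 6} = 20475 · 1/32 = 20475/32.
Numerically: E[X] ≈ 639.8438.

E[X] = C(28,4)·2^(1−C(4,2)) = 20475/32 ≈ 639.8438.


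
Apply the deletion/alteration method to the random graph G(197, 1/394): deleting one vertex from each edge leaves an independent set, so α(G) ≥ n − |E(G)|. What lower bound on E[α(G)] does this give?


E[|E(G)|] = C(197, 2)·p = 19306 · (1/394) = 49.
E[α(G)] ≥ n − E[|E(G)|] = 197 − 49 = 148.
Numerically: ≈ 148.000.
(This is only a lower bound; the true E[α(G)] may be larger.)

E[α(G)] ≥ 148 ≈ 148.000.


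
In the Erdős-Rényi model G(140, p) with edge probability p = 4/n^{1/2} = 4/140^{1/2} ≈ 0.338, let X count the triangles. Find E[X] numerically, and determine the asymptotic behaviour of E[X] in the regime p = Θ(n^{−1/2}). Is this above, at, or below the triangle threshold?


Number of potential triangles: C(140, 3) = 447580.
Each occurs with probability p³ ≈ (0.338)³ ≈ 3.86356e-02.
By linearity: E[X] = C(140, 3)·p³ ≈ 447580 · 3.86356e-02 ≈ 17292.532.
Since α = 1/2 < 1, p = c/n^{1/2} ≫ 1/n is above the triangle threshold p ~ 1/n. Asymptotically E[X] ~ (c³/6)·n^{3(1−α)} = (4³/6)·n^{1.5} → ∞; triangles are abundant w.h.p.

E[X] ≈ 17292.532; in regime p = Θ(1/n^{1/2}) E[X] diverges (above the triangle threshold p ~ 1/n).


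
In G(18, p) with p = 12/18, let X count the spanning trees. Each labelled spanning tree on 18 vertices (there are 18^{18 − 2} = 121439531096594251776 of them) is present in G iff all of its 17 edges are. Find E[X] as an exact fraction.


K_18 has 18^{18 − 2} = 121439531096594251776 labelled spanning trees.
For each such spanning tree H, let X_H = 1 if all 17 edges of H are present in G. Then P[X_H = 1] = p^{17} = (2/3)^{17} = 131072/129140163.
By linearity: E[X] = Σ_H E[X_H] = 121439531096594251776 · p^{17} = 121439531096594251776 · 131072/129140163 = 123256172596690944.
Numerically: E[X] ≈ 1.23256e+17.

E[X] = 121439531096594251776 · (2/3)^{17} = 123256172596690944 ≈ 1.23256e+17.


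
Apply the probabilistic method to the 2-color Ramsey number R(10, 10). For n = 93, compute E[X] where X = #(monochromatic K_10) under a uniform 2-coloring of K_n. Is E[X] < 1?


E[X] = C(93, 10) · 2^{1 − 45} = 8079421007658 · 2^{−44} = 8079421007658/17592186044416.
As a reduced fraction: E[X] = 4039710503829/8796093022208 ≈ 0.459.
Is E[X] < 1? YES.
Since E[X] < 1, there exists a 2-coloring of K_{93} with no monochromatic K_10; hence R(10, 10) > 93.

E[X] = 4039710503829/8796093022208 ≈ 0.459; E[X] < 1, so R(10, 10) > 93.


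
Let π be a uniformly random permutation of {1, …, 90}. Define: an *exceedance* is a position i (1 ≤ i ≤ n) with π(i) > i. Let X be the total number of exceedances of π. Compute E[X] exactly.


Write X = Σ_{i=1}^{90} X_i, where X_i = 1_{π(i) > i}.
For each fixed i, π(i) is uniform over {1, …, 90} (marginal of a uniform permutation), so P[π(i) > i] = (n − i)/n. Summing: Σ_{i=1}^{90} (n − i)/n = (0 + 1 + … + 89)/90 = 90(90 − 1)/(2·90) = (90 − 1)/2.
Hence E[X] = Σ_{i=1}^{90} (90 − i)/90 = 89/2 ≈ 44.50000.

E[X] = 89/2 = 44.50000.


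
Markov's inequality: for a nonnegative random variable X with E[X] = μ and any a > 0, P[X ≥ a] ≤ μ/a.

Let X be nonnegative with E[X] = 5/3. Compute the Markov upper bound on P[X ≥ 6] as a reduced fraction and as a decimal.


μ = E[X] = 5/3, a = 6.
Markov: P[X ≥ 6] ≤ μ/a = (5/3)/6 = 5/18.
Numerically: ≈ 0.278.
(Since a = 6 > μ = 1.667, the bound 5/18 is < 1 and informative.)

P[X ≥ 6] ≤ 5/18 ≈ 0.278.


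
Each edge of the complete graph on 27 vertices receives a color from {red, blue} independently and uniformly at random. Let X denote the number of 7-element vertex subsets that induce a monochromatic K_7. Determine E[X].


Let X = Σ_S X_S over the C(27, 7) = 888030 subsets S of size 7, where X_S = 1 if the K_7 on S is monochromatic.
For a fixed S, the K_7 on S has C(7, 2) = 21 edges. P[all 21 edges red] = (1/2)^21, and likewise for blue, so P[monochromatic] = 2·(1/2)^21 = 2^{1 − 21} = 1/1048576.
Summing: E[X] = C(27, 7) · 2^{1 − 21} = 888030 · 1/1048576 = 444015/524288.
Numerically: E[X] ≈ 0.846891.

E[X] = C(27,7)·2^(1−C(7,2)) = 444015/524288 ≈ 0.846891.


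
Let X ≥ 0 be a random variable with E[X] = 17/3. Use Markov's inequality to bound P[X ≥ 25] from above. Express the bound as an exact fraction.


μ = E[X] = 17/3, a = 25.
Markov: P[X ≥ 25] ≤ μ/a = (17/3)/25 = 17/75.
Numerically: ≈ 0.227.
(Since a = 25 > μ = 5.667, the bound 17/75 is < 1 and informative.)

P[X ≥ 25] ≤ 17/75 ≈ 0.227.


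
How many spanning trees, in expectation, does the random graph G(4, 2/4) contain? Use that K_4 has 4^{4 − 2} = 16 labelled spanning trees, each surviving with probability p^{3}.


K_4 has 4^{4 − 2} = 16 labelled spanning trees.
For each such spanning tree H, let X_H = 1 if all 3 edges of H are present in G. Then P[X_H = 1] = p^{3} = (1/2)^{3} = 1/8.
Summing the indicators: E[X] = Σ_H E[X_H] = 16 · p^{3} = 16 · 1/8 = 2.
Numerically: E[X] ≈ 2.

E[X] = 16 · (1/2)^{3} = 2 ≈ 2.


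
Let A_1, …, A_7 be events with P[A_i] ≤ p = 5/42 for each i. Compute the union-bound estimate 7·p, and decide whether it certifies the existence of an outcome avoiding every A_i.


Union bound: P[∪_{i=1}^{7} A_i] ≤ Σ_i P[A_i] ≤ 7·p = 7·(5/42) = 5/6.
Numerically: 5/6 ≈ 0.833333.
Is 5/6 < 1? YES.
Since P[∪ A_i] ≤ 5/6 < 1, the complement has P[∩ A_i^c] ≥ 1 − 5/6 = 1/6 > 0, so some outcome avoids every A_i.

7·p = 5/6 ≈ 0.833333; existence CERTIFIED by the union bound.


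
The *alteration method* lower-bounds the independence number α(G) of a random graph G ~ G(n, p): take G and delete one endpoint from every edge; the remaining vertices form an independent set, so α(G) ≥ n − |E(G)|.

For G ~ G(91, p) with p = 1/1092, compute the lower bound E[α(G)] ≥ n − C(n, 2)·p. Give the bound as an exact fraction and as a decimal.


E[|E(G)|] = C(91, 2)·p = 4095 · (1/1092) = 15/4.
E[α(G)] ≥ n − E[|E(G)|] = 91 − 15/4 = 349/4.
Numerically: ≈ 87.250000.
(This is only a lower bound; the true E[α(G)] may be larger.)

E[α(G)] ≥ 349/4 ≈ 87.250000.


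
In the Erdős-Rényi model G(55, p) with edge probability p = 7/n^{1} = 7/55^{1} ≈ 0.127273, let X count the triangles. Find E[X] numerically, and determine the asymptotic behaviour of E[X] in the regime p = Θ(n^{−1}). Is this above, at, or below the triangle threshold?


Number of potential triangles: C(55, 3) = 26235.
Each occurs with probability p³ ≈ (0.127273)³ ≈ 2.06160781e-03.
By linearity: E[X] = C(55, 3)·p³ ≈ 26235 · 2.06160781e-03 ≈ 54.086281.
Here α = 1, so p = 7/n is exactly at the triangle threshold p ~ 1/n. Asymptotically E[X] → c³/6 = 7³/6 = 343/6 ≈ 57.166667, a bounded constant. In this regime the triangle count is asymptotically Poisson(c³/6).

E[X] ≈ 54.086281; in regime p = Θ(1/n^{1}) E[X] stays bounded (at the triangle threshold p ~ 1/n).


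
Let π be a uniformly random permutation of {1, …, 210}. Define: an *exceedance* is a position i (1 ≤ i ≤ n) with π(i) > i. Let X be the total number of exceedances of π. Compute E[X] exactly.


Write X = Σ_{i=1}^{210} X_i, where X_i = 1_{π(i) > i}.
For each fixed i, π(i) is uniform over {1, …, 210} (marginal of a uniform permutation), so P[π(i) > i] = (n − i)/n. Summing: Σ_{i=1}^{210} (n − i)/n = (0 + 1 + … + 209)/210 = 210(210 − 1)/(2·210) = (210 − 1)/2.
Hence E[X] = Σ_{i=1}^{210} (210 − i)/210 = 209/2 ≈ 104.500.

E[X] = 209/2 = 104.500.


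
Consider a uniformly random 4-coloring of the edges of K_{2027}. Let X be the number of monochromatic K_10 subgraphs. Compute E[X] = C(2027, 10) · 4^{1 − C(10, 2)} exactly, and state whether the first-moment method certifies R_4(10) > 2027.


E[X] = C(2027, 10) · 4^{1 − 45} = 315586117401470604332341335 · 4^{−44} = 315586117401470604332341335/309485009821345068724781056.
As a reduced fraction: E[X] = 315586117401470604332341335/309485009821345068724781056 ≈ 1.01971.
Is E[X] < 1? NO.
Since E[X] ≥ 1, the first-moment bound is inconclusive at n = 2027; it does NOT by itself certify R_4(10) > 2027.

E[X] = 315586117401470604332341335/309485009821345068724781056 ≈ 1.01971; E[X] ≥ 1; first-moment method inconclusive here.


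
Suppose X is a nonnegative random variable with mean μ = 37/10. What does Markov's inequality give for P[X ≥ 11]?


μ = E[X] = 37/10, a = 11.
Markov: P[X ≥ 11] ≤ μ/a = (37/10)/11 = 37/110.
Numerically: ≈ 0.33636.
(Since a = 11 > μ = 3.70000, the bound 37/110 is < 1 and informative.)

P[X ≥ 11] ≤ 37/110 ≈ 0.33636.


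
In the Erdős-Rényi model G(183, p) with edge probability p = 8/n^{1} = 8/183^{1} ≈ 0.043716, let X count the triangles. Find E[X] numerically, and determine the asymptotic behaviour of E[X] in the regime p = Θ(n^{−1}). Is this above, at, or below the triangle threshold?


Number of potential triangles: C(183, 3) = 1004731.
Each occurs with probability p³ ≈ (0.043716)³ ≈ 8.3544274e-05.
By linearity: E[X] = C(183, 3)·p³ ≈ 1004731 · 8.3544274e-05 ≈ 83.93952.
Here α = 1, so p = 8/n is exactly at the triangle threshold p ~ 1/n. Asymptotically E[X] → c³/6 = 8³/6 = 256/3 ≈ 85.33333, a bounded constant. In this regime the triangle count is asymptotically Poisson(c³/6).

E[X] ≈ 83.93952; in regime p = Θ(1/n^{1}) E[X] stays bounded (at the triangle threshold p ~ 1/n).


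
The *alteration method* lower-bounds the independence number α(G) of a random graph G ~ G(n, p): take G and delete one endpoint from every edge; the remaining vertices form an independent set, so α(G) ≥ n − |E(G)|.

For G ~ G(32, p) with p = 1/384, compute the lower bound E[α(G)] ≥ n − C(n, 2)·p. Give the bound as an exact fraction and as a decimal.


E[|E(G)|] = C(32, 2)·p = 496 · (1/384) = 31/24.
E[α(G)] ≥ n − E[|E(G)|] = 32 − 31/24 = 737/24.
Numerically: ≈ 30.7083.
(This is only a lower bound; the true E[α(G)] may be larger.)

E[α(G)] ≥ 737/24 ≈ 30.7083.


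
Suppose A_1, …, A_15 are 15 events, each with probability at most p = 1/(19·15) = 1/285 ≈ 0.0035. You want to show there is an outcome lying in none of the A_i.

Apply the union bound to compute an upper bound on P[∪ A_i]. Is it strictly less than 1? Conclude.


Union bound: P[∪_{i=1}^{15} A_i] ≤ Σ_i P[A_i] ≤ 15·p = 15·(1/285) = 1/19.
Numerically: 1/19 ≈ 0.0526.
Is 1/19 < 1? YES.
Since P[∪ A_i] ≤ 1/19 < 1, the complement has P[∩ A_i^c] ≥ 1 − 1/19 = 18/19 > 0, so some outcome avoids every A_i.

15·p = 1/19 ≈ 0.0526; existence CERTIFIED by the union bound.


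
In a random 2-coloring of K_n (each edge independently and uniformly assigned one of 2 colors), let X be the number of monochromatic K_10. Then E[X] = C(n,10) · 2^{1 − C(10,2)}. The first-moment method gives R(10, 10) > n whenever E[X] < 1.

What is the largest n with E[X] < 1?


We need C(n, 10) · 2^{1 − 45} < 1, i.e. C(n, 10) < 2^{45 − 1} = 17592186044416.
Check values of n near the boundary:
  n = 97: C(97, 10) = 12576469727536; 12576469727536 < 17592186044416? YES
  n = 98: C(98, 10) = 14005614014756; 14005614014756 < 17592186044416? YES
  n = 99: C(99, 10) = 15579278510796; 15579278510796 < 17592186044416? YES
  n = 100: C(100, 10) = 17310309456440; 17310309456440 < 17592186044416? YES
  n = 101: C(101, 10) = 19212541264840; 19212541264840 < 17592186044416? NO
  n = 102: C(102, 10) = 21300860967540; 21300860967540 < 17592186044416? NO
  n = 103: C(103, 10) = 23591276125340; 23591276125340 < 17592186044416? NO
The largest n with C(n, 10) < 17592186044416 is n = 100 (where E[X] = 2163788682055/2199023255552 ≈ 0.984). Hence R(10, 10) > 100, i.e. R(10, 10) ≥ 101.

Largest n = 100; hence R(10, 10) > 100.


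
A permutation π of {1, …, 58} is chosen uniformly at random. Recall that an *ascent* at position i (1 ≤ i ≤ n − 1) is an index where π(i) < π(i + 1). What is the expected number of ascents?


Write X = Σ X_I over i = 1, …, 57, with X_I the indicator of one ascent.
There are 57 indicators.
For each fixed i, the pair (π(i), π(i+1)) is a uniformly random ordered pair of distinct values from {1, …, 58}; by symmetry P[π(i) < π(i+1)] = 1/2.
By linearity: E[X] = 57 · (1/2) = (58 − 1) · (1/2) = 57/2 ≈ 28.500.

E[X] = 57/2 = 28.500.


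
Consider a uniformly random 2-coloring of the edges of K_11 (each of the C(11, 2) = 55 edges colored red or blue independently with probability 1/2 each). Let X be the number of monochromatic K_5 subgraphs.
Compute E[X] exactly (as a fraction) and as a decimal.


Let X = Σ_S X_S over the C(11, 5) = 462 subsets S of size 5, where X_S = 1 if the K_5 on S is monochromatic.
For a fixed S, the K_5 on S has C(5, 2) = 10 edges. P[all 10 edges red] = (1/2)^10, and likewise for blue, so P[monochromatic] = 2·(1/2)^10 = 2^{1 − 10} = 1/512.
By linearity of expectation: E[X] = C(11, 5) · 2^{1 − 10} = 462 · 1/512 = 231/256.
Numerically: E[X] ≈ 0.9023.

E[X] = C(11,5)·2^(1−C(5,2)) = 231/256 ≈ 0.9023.


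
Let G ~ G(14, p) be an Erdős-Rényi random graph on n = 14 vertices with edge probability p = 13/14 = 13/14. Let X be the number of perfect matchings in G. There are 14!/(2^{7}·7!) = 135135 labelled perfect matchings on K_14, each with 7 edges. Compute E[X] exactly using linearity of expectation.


K_14 has 14!/(2^{7}·7!) = 135135 labelled perfect matchings.
For each such perfect matching H, let X_H = 1 if all 7 edges of H are present in G. Then P[X_H = 1] = p^{7} = (13/14)^{7} = 62748517/105413504.
Summing the indicators: E[X] = Σ_H E[X_H] = 135135 · p^{7} = 135135 · 62748517/105413504 = 1211360120685/15059072.
Numerically: E[X] ≈ 8.044e+04.

E[X] = 135135 · (13/14)^{7} = 1211360120685/15059072 ≈ 8.044e+04.


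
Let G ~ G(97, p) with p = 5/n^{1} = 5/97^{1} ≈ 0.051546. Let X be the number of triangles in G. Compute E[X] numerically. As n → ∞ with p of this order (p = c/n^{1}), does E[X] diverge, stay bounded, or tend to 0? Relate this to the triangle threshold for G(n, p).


Number of potential triangles: C(97, 3) = 147440.
Each occurs with probability p³ ≈ (0.051546)³ ≈ 1.3696034e-04.
By linearity: E[X] = C(97, 3)·p³ ≈ 147440 · 1.3696034e-04 ≈ 20.19343.
Here α = 1, so p = 5/n is exactly at the triangle threshold p ~ 1/n. Asymptotically E[X] → c³/6 = 5³/6 = 125/6 ≈ 20.83333, a bounded constant. In this regime the triangle count is asymptotically Poisson(c³/6).

E[X] ≈ 20.19343; in regime p = Θ(1/n^{1}) E[X] stays bounded (at the triangle threshold p ~ 1/n).


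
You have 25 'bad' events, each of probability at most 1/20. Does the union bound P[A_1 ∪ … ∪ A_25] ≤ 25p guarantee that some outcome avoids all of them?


Union bound: P[∪_{i=1}^{25} A_i] ≤ Σ_i P[A_i] ≤ 25·p = 25·(1/20) = 5/4.
Numerically: 5/4 ≈ 1.2500.
Is 5/4 < 1? NO.
Since the bound 5/4 is ≥ 1, the union bound is uninformative here; it does NOT by itself certify existence.

25·p = 5/4 ≈ 1.2500; existence NOT certified by the union bound.


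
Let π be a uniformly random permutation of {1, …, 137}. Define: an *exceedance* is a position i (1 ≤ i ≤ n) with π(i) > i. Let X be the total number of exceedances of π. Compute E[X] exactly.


Write X = Σ_{i=1}^{137} X_i, where X_i = 1_{π(i) > i}.
For each fixed i, π(i) is uniform over {1, …, 137} (marginal of a uniform permutation), so P[π(i) > i] = (n − i)/n. Summing: Σ_{i=1}^{137} (n − i)/n = (0 + 1 + … + 136)/137 = 137(137 − 1)/(2·137) = (137 − 1)/2.
Hence E[X] = Σ_{i=1}^{137} (137 − i)/137 = 68 ≈ 68.0000.

E[X] = 68 = 68.0000.


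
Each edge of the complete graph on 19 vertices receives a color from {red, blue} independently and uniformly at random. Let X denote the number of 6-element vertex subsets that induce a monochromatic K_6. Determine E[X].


Let X = Σ_S X_S over the C(19, 6) = 27132 subsets S of size 6, where X_S = 1 if the K_6 on S is monochromatic.
For a fixed S, the K_6 on S has C(6, 2) = 15 edges. P[all 15 edges red] = (1/2)^15, and likewise for blue, so P[monochromatic] = 2·(1/2)^15 = 2^{1 − 15} = 1/16384.
By linearity of expectation: E[X] = C(19, 6) · 2^{1 − 15} = 27132 · 1/16384 = 6783/4096.
Numerically: E[X] ≈ 1.65601.

E[X] = C(19,6)·2^(1−C(6,2)) = 6783/4096 ≈ 1.65601.


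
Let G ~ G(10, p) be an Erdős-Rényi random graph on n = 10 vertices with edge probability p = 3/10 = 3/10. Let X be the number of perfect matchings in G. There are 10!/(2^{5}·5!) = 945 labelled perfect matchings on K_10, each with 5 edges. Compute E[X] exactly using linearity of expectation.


K_10 has 10!/(2^{5}·5!) = 945 labelled perfect matchings.
For each such perfect matching H, let X_H = 1 if all 5 edges of H are present in G. Then P[X_H = 1] = p^{5} = (3/10)^{5} = 243/100000.
By linearity of expectation: E[X] = Σ_H E[X_H] = 945 · p^{5} = 945 · 243/100000 = 45927/20000.
Numerically: E[X] ≈ 2.2963.

E[X] = 945 · (3/10)^{5} = 45927/20000 ≈ 2.2963.


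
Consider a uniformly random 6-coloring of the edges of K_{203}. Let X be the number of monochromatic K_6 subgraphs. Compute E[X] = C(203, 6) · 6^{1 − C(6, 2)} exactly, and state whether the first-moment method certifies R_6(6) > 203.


E[X] = C(203, 6) · 6^{1 − 15} = 90210944670 · 6^{−14} = 90210944670/78364164096.
As a reduced fraction: E[X] = 15035157445/13060694016 ≈ 1.1511760.
Is E[X] < 1? NO.
Since E[X] ≥ 1, the first-moment bound is inconclusive at n = 203; it does NOT by itself certify R_6(6) > 203.

E[X] = 15035157445/13060694016 ≈ 1.1511760; E[X] ≥ 1; first-moment method inconclusive here.


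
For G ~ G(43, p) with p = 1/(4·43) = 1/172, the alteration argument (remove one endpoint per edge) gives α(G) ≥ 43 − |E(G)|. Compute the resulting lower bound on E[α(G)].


E[|E(G)|] = C(43, 2)·p = 903 · (1/172) = 21/4.
E[α(G)] ≥ n − E[|E(G)|] = 43 − 21/4 = 151/4.
Numerically: ≈ 37.7500.
(This is only a lower bound; the true E[α(G)] may be larger.)

E[α(G)] ≥ 151/4 ≈ 37.7500.


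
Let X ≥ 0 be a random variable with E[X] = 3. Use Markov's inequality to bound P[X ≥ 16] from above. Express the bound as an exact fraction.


μ = E[X] = 3, a = 16.
Markov: P[X ≥ 16] ≤ μ/a = (3)/16 = 3/16.
Numerically: ≈ 0.18750.
(Since a = 16 > μ = 3.00000, the bound 3/16 is < 1 and informative.)

P[X ≥ 16] ≤ 3/16 ≈ 0.18750.


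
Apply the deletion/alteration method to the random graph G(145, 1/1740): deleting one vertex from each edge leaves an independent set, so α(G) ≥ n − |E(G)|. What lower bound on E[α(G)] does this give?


E[|E(G)|] = C(145, 2)·p = 10440 · (1/1740) = 6.
E[α(G)] ≥ n − E[|E(G)|] = 145 − 6 = 139.
Numerically: ≈ 139.0000.
(This is only a lower bound; the true E[α(G)] may be larger.)

E[α(G)] ≥ 139 ≈ 139.0000.


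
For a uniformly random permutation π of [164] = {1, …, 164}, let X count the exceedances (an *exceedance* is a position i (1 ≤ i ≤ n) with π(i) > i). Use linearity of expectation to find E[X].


Write X = Σ_{i=1}^{164} X_i, where X_i = 1_{π(i) > i}.
For each fixed i, π(i) is uniform over {1, …, 164} (marginal of a uniform permutation), so P[π(i) > i] = (n − i)/n. Summing: Σ_{i=1}^{164} (n − i)/n = (0 + 1 + … + 163)/164 = 164(164 − 1)/(2·164) = (164 − 1)/2.
Hence E[X] = Σ_{i=1}^{164} (164 − i)/164 = 163/2 ≈ 81.50000.

E[X] = 163/2 = 81.50000.


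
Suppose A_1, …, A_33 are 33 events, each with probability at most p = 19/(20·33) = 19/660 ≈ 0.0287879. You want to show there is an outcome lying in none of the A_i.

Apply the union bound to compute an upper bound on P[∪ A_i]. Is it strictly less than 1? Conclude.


Union bound: P[∪_{i=1}^{33} A_i] ≤ Σ_i P[A_i] ≤ 33·p = 33·(19/660) = 19/20.
Numerically: 19/20 ≈ 0.9500000.
Is 19/20 < 1? YES.
Since P[∪ A_i] ≤ 19/20 < 1, the complement has P[∩ A_i^c] ≥ 1 − 19/20 = 1/20 > 0, so some outcome avoids every A_i.

33·p = 19/20 ≈ 0.9500000; existence CERTIFIED by the union bound.


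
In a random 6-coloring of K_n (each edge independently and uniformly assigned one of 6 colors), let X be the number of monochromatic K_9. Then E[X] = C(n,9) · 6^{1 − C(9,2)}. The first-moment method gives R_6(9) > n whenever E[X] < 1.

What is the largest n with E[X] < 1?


We need C(n, 9) · 6^{1 − 36} < 1, i.e. C(n, 9) < 6^{36 − 1} = 1719070799748422591028658176.
Check values of n near the boundary:
  n = 4404: C(4404, 9) = 1703375445537161676647015880; 1703375445537161676647015880 < 1719070799748422591028658176? YES
  n = 4405: C(4405, 9) = 1706862792900636302463627150; 1706862792900636302463627150 < 1719070799748422591028658176? YES
  n = 4406: C(4406, 9) = 1710356485221788389505285700; 1710356485221788389505285700 < 1719070799748422591028658176? YES
  n = 4407: C(4407, 9) = 1713856532599459170657070050; 1713856532599459170657070050 < 1719070799748422591028658176? YES
  n = 4408: C(4408, 9) = 1717362945146264156457459600; 1717362945146264156457459600 < 1719070799748422591028658176? YES
  n = 4409: C(4409, 9) = 1720875732988608787686577131; 1720875732988608787686577131 < 1719070799748422591028658176? NO
The largest n with C(n, 9) < 1719070799748422591028658176 is n = 4408 (where E[X] = 35778394690547169926197075/35813974994758803979763712 ≈ 0.999). Hence R_6(9) > 4408, i.e. R_6(9) ≥ 4409.

Largest n = 4408; hence R_6(9) > 4408.


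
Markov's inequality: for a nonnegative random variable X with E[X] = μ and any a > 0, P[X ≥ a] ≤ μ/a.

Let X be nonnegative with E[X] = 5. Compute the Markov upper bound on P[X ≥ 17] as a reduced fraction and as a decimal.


μ = E[X] = 5, a = 17.
Markov: P[X ≥ 17] ≤ μ/a = (5)/17 = 5/17.
Numerically: ≈ 0.294.
(Since a = 17 > μ = 5.000, the bound 5/17 is < 1 and informative.)

P[X ≥ 17] ≤ 5/17 ≈ 0.294.


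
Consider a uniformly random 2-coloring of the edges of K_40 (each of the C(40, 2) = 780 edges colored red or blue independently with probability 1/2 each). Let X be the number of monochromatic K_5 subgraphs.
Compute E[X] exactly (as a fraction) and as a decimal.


Let X = Σ_S X_S over the C(40, 5) = 658008 subsets S of size 5, where X_S = 1 if the K_5 on S is monochromatic.
For a fixed S, the K_5 on S has C(5, 2) = 10 edges. P[all 10 edges red] = (1/2)^10, and likewise for blue, so P[monochromatic] = 2·(1/2)^10 = 2^{1 − 10} = 1/512.
Summing: E[X] = C(40, 5) · 2^{1 − 10} = 658008 · 1/512 = 82251/64.
Numerically: E[X] ≈ 1285.172.

E[X] = C(40,5)·2^(1−C(5,2)) = 82251/64 ≈ 1285.172.


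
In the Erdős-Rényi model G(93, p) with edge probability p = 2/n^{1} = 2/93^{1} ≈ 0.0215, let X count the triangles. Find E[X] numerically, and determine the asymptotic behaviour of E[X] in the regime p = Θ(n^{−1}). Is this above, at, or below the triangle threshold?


Number of potential triangles: C(93, 3) = 129766.
Each occurs with probability p³ ≈ (0.0215)³ ≈ 9.94583e-06.
By linearity: E[X] = C(93, 3)·p³ ≈ 129766 · 9.94583e-06 ≈ 1.291.
Here α = 1, so p = 2/n is exactly at the triangle threshold p ~ 1/n. Asymptotically E[X] → c³/6 = 2³/6 = 4/3 ≈ 1.333, a bounded constant. In this regime the triangle count is asymptotically Poisson(c³/6).

E[X] ≈ 1.291; in regime p = Θ(1/n^{1}) E[X] stays bounded (at the triangle threshold p ~ 1/n).


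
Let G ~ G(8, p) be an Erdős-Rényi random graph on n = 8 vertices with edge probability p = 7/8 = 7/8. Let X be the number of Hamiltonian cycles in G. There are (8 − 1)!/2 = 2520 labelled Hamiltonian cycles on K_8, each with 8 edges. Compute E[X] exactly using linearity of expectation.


K_8 has (8 − 1)!/2 = 2520 labelled Hamiltonian cycles.
For each such Hamiltonian cycle H, let X_H = 1 if all 8 edges of H are present in G. Then P[X_H = 1] = p^{8} = (7/8)^{8} = 5764801/16777216.
By linearity: E[X] = Σ_H E[X_H] = 2520 · p^{8} = 2520 · 5764801/16777216 = 1815912315/2097152.
Numerically: E[X] ≈ 865.894.

E[X] = 2520 · (7/8)^{8} = 1815912315/2097152 ≈ 865.894.


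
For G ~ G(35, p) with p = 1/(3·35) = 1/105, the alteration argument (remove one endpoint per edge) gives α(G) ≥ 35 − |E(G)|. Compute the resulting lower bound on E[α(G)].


E[|E(G)|] = C(35, 2)·p = 595 · (1/105) = 17/3.
E[α(G)] ≥ n − E[|E(G)|] = 35 − 17/3 = 88/3.
Numerically: ≈ 29.3333.
(This is only a lower bound; the true E[α(G)] may be larger.)

E[α(G)] ≥ 88/3 ≈ 29.3333.


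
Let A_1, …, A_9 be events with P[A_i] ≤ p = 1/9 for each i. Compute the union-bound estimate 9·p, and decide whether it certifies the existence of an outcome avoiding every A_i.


Union bound: P[∪_{i=1}^{9} A_i] ≤ Σ_i P[A_i] ≤ 9·p = 9·(1/9) = 1.
Numerically: 1 ≈ 1.00000.
Is 1 < 1? NO.
Since the bound 1 is ≥ 1, the union bound is uninformative here; it does NOT by itself certify existence.

9·p = 1 ≈ 1.00000; existence NOT certified by the union bound.


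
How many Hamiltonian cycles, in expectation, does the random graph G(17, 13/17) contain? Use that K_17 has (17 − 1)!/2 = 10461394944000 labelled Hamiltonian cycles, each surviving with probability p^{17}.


K_17 has (17 − 1)!/2 = 10461394944000 labelled Hamiltonian cycles.
For each such Hamiltonian cycle H, let X_H = 1 if all 17 edges of H are present in G. Then P[X_H = 1] = p^{17} = (13/17)^{17} = 8650415919381337933/827240261886336764177.
By linearity of expectation: E[X] = Σ_H E[X_H] = 10461394944000 · p^{17} = 10461394944000 · 8650415919381337933/827240261886336764177 = 90495417362513040260241610752000/827240261886336764177.
Numerically: E[X] ≈ 1.09e+11.

E[X] = 10461394944000 · (13/17)^{17} = 90495417362513040260241610752000/827240261886336764177 ≈ 1.09e+11.


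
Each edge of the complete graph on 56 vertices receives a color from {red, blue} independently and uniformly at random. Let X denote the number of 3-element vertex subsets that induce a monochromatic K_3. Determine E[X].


Let X = Σ_S X_S over the C(56, 3) = 27720 subsets S of size 3, where X_S = 1 if the K_3 on S is monochromatic.
For a fixed S, the K_3 on S has C(3, 2) = 3 edges. P[all 3 edges red] = (1/2)^3, and likewise for blue, so P[monochromatic] = 2·(1/2)^3 = 2^{1 − 3} = 1/4.
By linearity of expectation: E[X] = C(56, 3) · 2^{1 − 3} = 27720 · 1/4 = 6930.
Numerically: E[X] ≈ 6930.00000.

E[X] = C(56,3)·2^(1−C(3,2)) = 6930 ≈ 6930.00000.


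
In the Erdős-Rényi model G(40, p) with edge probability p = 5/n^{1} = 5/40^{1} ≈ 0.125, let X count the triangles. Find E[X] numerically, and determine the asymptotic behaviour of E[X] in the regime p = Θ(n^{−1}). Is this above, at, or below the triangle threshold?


Number of potential triangles: C(40, 3) = 9880.
Each occurs with probability p³ ≈ (0.125)³ ≈ 1.95312500e-03.
By linearity: E[X] = C(40, 3)·p³ ≈ 9880 · 1.95312500e-03 ≈ 19.296875.
Here α = 1, so p = 5/n is exactly at the triangle threshold p ~ 1/n. Asymptotically E[X] → c³/6 = 5³/6 = 125/6 ≈ 20.833333, a bounded constant. In this regime the triangle count is asymptotically Poisson(c³/6).

E[X] ≈ 19.296875; in regime p = Θ(1/n^{1}) E[X] stays bounded (at the triangle threshold p ~ 1/n).


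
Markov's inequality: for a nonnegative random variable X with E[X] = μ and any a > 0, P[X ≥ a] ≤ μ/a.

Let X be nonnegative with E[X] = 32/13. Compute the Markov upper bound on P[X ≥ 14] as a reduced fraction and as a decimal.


μ = E[X] = 32/13, a = 14.
Markov: P[X ≥ 14] ≤ μ/a = (32/13)/14 = 16/91.
Numerically: ≈ 0.176.
(Since a = 14 > μ = 2.462, the bound 16/91 is < 1 and informative.)

P[X ≥ 14] ≤ 16/91 ≈ 0.176.


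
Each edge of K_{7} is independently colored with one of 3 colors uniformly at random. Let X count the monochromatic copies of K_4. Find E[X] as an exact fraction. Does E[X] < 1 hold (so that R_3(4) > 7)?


E[X] = C(7, 4) · 3^{1 − 6} = 35 · 3^{−5} = 35/243.
As a reduced fraction: E[X] = 35/243 ≈ 0.14403.
Is E[X] < 1? YES.
Since E[X] < 1, there exists a 3-coloring of K_{7} with no monochromatic K_4; hence R_3(4) > 7.

E[X] = 35/243 ≈ 0.14403; E[X] < 1, so R_3(4) > 7.


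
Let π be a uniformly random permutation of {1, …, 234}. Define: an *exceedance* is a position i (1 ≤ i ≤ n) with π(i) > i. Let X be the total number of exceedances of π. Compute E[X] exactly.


Write X = Σ_{i=1}^{234} X_i, where X_i = 1_{π(i) > i}.
For each fixed i, π(i) is uniform over {1, …, 234} (marginal of a uniform permutation), so P[π(i) > i] = (n − i)/n. Summing: Σ_{i=1}^{234} (n − i)/n = (0 + 1 + … + 233)/234 = 234(234 − 1)/(2·234) = (234 − 1)/2.
Hence E[X] = Σ_{i=1}^{234} (234 − i)/234 = 233/2 ≈ 116.50000.

E[X] = 233/2 = 116.50000.


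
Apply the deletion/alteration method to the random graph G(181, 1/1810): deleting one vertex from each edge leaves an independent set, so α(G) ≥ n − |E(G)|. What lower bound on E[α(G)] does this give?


E[|E(G)|] = C(181, 2)·p = 16290 · (1/1810) = 9.
E[α(G)] ≥ n − E[|E(G)|] = 181 − 9 = 172.
Numerically: ≈ 172.00000.
(This is only a lower bound; the true E[α(G)] may be larger.)

E[α(G)] ≥ 172 ≈ 172.00000.


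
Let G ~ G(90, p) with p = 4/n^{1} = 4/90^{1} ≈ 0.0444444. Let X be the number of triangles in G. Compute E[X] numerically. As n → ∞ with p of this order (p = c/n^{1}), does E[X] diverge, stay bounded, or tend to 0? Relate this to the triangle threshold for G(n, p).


Number of potential triangles: C(90, 3) = 117480.
Each occurs with probability p³ ≈ (0.0444444)³ ≈ 8.77914952e-05.
By linearity: E[X] = C(90, 3)·p³ ≈ 117480 · 8.77914952e-05 ≈ 10.313745.
Here α = 1, so p = 4/n is exactly at the triangle threshold p ~ 1/n. Asymptotically E[X] → c³/6 = 4³/6 = 32/3 ≈ 10.666667, a bounded constant. In this regime the triangle count is asymptotically Poisson(c³/6).

E[X] ≈ 10.313745; in regime p = Θ(1/n^{1}) E[X] stays bounded (at the triangle threshold p ~ 1/n).


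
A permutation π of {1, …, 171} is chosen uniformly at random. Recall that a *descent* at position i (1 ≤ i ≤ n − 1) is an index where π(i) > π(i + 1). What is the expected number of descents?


Write X = Σ X_I over i = 1, …, 170, with X_I the indicator of one descent.
There are 170 indicators.
For each fixed i, the pair (π(i), π(i+1)) is a uniformly random ordered pair of distinct values from {1, …, 171}; by symmetry P[π(i) > π(i+1)] = 1/2.
By linearity: E[X] = 170 · (1/2) = (171 − 1) · (1/2) = 85 ≈ 85.000.

E[X] = 85 = 85.000.


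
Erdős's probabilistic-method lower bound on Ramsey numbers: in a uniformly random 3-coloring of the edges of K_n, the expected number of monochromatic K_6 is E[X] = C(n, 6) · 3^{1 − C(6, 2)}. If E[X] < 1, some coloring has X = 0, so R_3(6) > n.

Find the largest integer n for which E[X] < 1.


We need C(n, 6) · 3^{1 − 15} < 1, i.e. C(n, 6) < 3^{15 − 1} = 4782969.
Check values of n near the boundary:
  n = 37: C(37, 6) = 2324784; 2324784 < 4782969? YES
  n = 38: C(38, 6) = 2760681; 2760681 < 4782969? YES
  n = 39: C(39, 6) = 3262623; 3262623 < 4782969? YES
  n = 40: C(40, 6) = 3838380; 3838380 < 4782969? YES
  n = 41: C(41, 6) = 4496388; 4496388 < 4782969? YES
  n = 42: C(42, 6) = 5245786; 5245786 < 4782969? NO
  n = 43: C(43, 6) = 6096454; 6096454 < 4782969? NO
  n = 44: C(44, 6) = 7059052; 7059052 < 4782969? NO
The largest n with C(n, 6) < 4782969 is n = 41 (where E[X] = 1498796/1594323 ≈ 0.94008). Hence R_3(6) > 41, i.e. R_3(6) ≥ 42.

Largest n = 41; hence R_3(6) > 41.


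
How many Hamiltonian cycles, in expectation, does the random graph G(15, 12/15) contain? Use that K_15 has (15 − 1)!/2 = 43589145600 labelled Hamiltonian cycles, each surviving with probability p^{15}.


K_15 has (15 − 1)!/2 = 43589145600 labelled Hamiltonian cycles.
For each such Hamiltonian cycle H, let X_H = 1 if all 15 edges of H are present in G. Then P[X_H = 1] = p^{15} = (4/5)^{15} = 1073741824/30517578125.
By linearity of expectation: E[X] = Σ_H E[X_H] = 43589145600 · p^{15} = 43589145600 · 1073741824/30517578125 = 1872139548125822976/1220703125.
Numerically: E[X] ≈ 1.53e+09.

E[X] = 43589145600 · (4/5)^{15} = 1872139548125822976/1220703125 ≈ 1.53e+09.


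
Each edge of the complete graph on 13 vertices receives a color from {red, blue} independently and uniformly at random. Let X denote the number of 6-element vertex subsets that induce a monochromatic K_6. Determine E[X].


Let X = Σ_S X_S over the C(13, 6) = 1716 subsets S of size 6, where X_S = 1 if the K_6 on S is monochromatic.
For a fixed S, the K_6 on S has C(6, 2) = 15 edges. P[all 15 edges red] = (1/2)^15, and likewise for blue, so P[monochromatic] = 2·(1/2)^15 = 2^{1 − 15} = 1/16384.
By linearity of expectation: E[X] = C(13, 6) · 2^{1 − 15} = 1716 · 1/16384 = 429/4096.
Numerically: E[X] ≈ 0.10474.

E[X] = C(13,6)·2^(1−C(6,2)) = 429/4096 ≈ 0.10474.


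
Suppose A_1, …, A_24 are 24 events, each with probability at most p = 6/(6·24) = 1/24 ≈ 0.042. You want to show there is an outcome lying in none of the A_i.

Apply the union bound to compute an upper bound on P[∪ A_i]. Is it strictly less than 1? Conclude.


Union bound: P[∪_{i=1}^{24} A_i] ≤ Σ_i P[A_i] ≤ 24·p = 24·(1/24) = 1.
Numerically: 1 ≈ 1.000.
Is 1 < 1? NO.
Since the bound 1 is ≥ 1, the union bound is uninformative here; it does NOT by itself certify existence.

24·p = 1 ≈ 1.000; existence NOT certified by the union bound.


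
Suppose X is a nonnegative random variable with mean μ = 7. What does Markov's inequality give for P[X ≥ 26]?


μ = E[X] = 7, a = 26.
Markov: P[X ≥ 26] ≤ μ/a = (7)/26 = 7/26.
Numerically: ≈ 0.269231.
(Since a = 26 > μ = 7.000000, the bound 7/26 is < 1 and informative.)

P[X ≥ 26] ≤ 7/26 ≈ 0.269231.


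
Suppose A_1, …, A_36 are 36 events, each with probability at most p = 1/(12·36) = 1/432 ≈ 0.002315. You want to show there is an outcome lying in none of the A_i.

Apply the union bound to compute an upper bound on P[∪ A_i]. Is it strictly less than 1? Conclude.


Union bound: P[∪_{i=1}^{36} A_i] ≤ Σ_i P[A_i] ≤ 36·p = 36·(1/432) = 1/12.
Numerically: 1/12 ≈ 0.083333.
Is 1/12 < 1? YES.
Since P[∪ A_i] ≤ 1/12 < 1, the complement has P[∩ A_i^c] ≥ 1 − 1/12 = 11/12 > 0, so some outcome avoids every A_i.

36·p = 1/12 ≈ 0.083333; existence CERTIFIED by the union bound.


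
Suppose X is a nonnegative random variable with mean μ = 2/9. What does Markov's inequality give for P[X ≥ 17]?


μ = E[X] = 2/9, a = 17.
Markov: P[X ≥ 17] ≤ μ/a = (2/9)/17 = 2/153.
Numerically: ≈ 0.013072.
(Since a = 17 > μ = 0.222222, the bound 2/153 is < 1 and informative.)

P[X ≥ 17] ≤ 2/153 ≈ 0.013072.


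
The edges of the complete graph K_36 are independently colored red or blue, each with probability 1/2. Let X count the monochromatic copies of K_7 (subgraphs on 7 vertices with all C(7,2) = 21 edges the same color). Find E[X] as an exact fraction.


Let X = Σ_S X_S over the C(36, 7) = 8347680 subsets S of size 7, where X_S = 1 if the K_7 on S is monochromatic.
For a fixed S, the K_7 on S has C(7, 2) = 21 edges. P[all 21 edges red] = (1/2)^21, and likewise for blue, so P[monochromatic] = 2·(1/2)^21 = 2^{1 − 21} = 1/1048576.
By linearity: E[X] = C(36, 7) · 2^{1 − 21} = 8347680 · 1/1048576 = 260865/32768.
Numerically: E[X] ≈ 7.960968.

E[X] = C(36,7)·2^(1−C(7,2)) = 260865/32768 ≈ 7.960968.


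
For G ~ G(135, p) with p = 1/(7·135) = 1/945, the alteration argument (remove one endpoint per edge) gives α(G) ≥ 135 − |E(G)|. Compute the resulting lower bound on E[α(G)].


E[|E(G)|] = C(135, 2)·p = 9045 · (1/945) = 67/7.
E[α(G)] ≥ n − E[|E(G)|] = 135 − 67/7 = 878/7.
Numerically: ≈ 125.42857.
(This is only a lower bound; the true E[α(G)] may be larger.)

E[α(G)] ≥ 878/7 ≈ 125.42857.


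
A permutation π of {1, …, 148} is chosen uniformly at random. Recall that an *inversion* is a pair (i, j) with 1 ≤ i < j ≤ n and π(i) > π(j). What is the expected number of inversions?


Write X = Σ X_I over the C(148, 2) = 10878 pairs i < j, with X_I the indicator of one inversion.
There are 10878 indicators.
For each fixed pair i < j, the values π(i) and π(j) are two distinct elements of {1, …, 148} in uniformly random order; by symmetry P[π(i) > π(j)] = 1/2.
By linearity: E[X] = 10878 · (1/2) = C(148, 2) · (1/2) = 10878/2 = 5439 ≈ 5439.000.

E[X] = 5439 = 5439.000.


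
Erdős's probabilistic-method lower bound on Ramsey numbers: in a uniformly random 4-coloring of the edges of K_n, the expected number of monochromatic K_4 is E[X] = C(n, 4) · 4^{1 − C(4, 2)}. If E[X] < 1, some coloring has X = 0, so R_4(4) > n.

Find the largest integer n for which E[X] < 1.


We need C(n, 4) · 4^{1 − 6} < 1, i.e. C(n, 4) < 4^{6 − 1} = 1024.
Check values of n near the boundary:
  n = 10: C(10, 4) = 210; 210 < 1024? YES
  n = 11: C(11, 4) = 330; 330 < 1024? YES
  n = 12: C(12, 4) = 495; 495 < 1024? YES
  n = 13: C(13, 4) = 715; 715 < 1024? YES
  n = 14: C(14, 4) = 1001; 1001 < 1024? YES
  n = 15: C(15, 4) = 1365; 1365 < 1024? NO
  n = 16: C(16, 4) = 1820; 1820 < 1024? NO
The largest n with C(n, 4) < 1024 is n = 14 (where E[X] = 1001/1024 ≈ 0.9775). Hence R_4(4) > 14, i.e. R_4(4) ≥ 15.

Largest n = 14; hence R_4(4) > 14.


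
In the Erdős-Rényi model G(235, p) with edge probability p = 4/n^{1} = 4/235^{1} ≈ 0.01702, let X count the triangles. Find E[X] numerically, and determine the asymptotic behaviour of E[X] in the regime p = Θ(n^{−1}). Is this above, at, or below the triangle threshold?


Number of potential triangles: C(235, 3) = 2135445.
Each occurs with probability p³ ≈ (0.01702)³ ≈ 4.931470e-06.
By linearity: E[X] = C(235, 3)·p³ ≈ 2135445 · 4.931470e-06 ≈ 10.5309.
Here α = 1, so p = 4/n is exactly at the triangle threshold p ~ 1/n. Asymptotically E[X] → c³/6 = 4³/6 = 32/3 ≈ 10.6667, a bounded constant. In this regime the triangle count is asymptotically Poisson(c³/6).

E[X] ≈ 10.5309; in regime p = Θ(1/n^{1}) E[X] stays bounded (at the triangle threshold p ~ 1/n).


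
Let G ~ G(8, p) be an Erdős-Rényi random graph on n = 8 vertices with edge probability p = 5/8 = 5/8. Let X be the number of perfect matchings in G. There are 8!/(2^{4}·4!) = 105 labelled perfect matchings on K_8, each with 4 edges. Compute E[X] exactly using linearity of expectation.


K_8 has 8!/(2^{4}·4!) = 105 labelled perfect matchings.
For each such perfect matching H, let X_H = 1 if all 4 edges of H are present in G. Then P[X_H = 1] = p^{4} = (5/8)^{4} = 625/4096.
By linearity of expectation: E[X] = Σ_H E[X_H] = 105 · p^{4} = 105 · 625/4096 = 65625/4096.
Numerically: E[X] ≈ 16.022.

E[X] = 105 · (5/8)^{4} = 65625/4096 ≈ 16.022.


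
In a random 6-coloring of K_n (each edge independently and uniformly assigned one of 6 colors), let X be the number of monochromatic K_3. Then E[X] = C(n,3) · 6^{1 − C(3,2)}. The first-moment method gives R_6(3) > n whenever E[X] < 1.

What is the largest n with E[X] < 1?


We need C(n, 3) · 6^{1 − 3} < 1, i.e. C(n, 3) < 6^{3 − 1} = 36.
Check values of n near the boundary:
  n = 3: C(3, 3) = 1; 1 < 36? YES
  n = 4: C(4, 3) = 4; 4 < 36? YES
  n = 5: C(5, 3) = 10; 10 < 36? YES
  n = 6: C(6, 3) = 20; 20 < 36? YES
  n = 7: C(7, 3) = 35; 35 < 36? YES
  n = 8: C(8, 3) = 56; 56 < 36? NO
The largest n with C(n, 3) < 36 is n = 7 (where E[X] = 35/36 ≈ 0.9722). Hence R_6(3) > 7, i.e. R_6(3) ≥ 8.

Largest n = 7; hence R_6(3) > 7.
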